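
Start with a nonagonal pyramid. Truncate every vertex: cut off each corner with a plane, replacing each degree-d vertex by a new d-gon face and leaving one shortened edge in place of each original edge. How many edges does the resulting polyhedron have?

54

The base solid has V = 10, E = 18, F = 10.
Truncation replaces each original edge-end by a new vertex, so V′ = 2E = 36.
Each original edge survives, and each old vertex of degree d contributes d new edges; summing degrees gives Σd = 2E, so E′ = E + 2E = 3E = 54.
Each original face survives and each original vertex becomes one new face: F′ = F + V = 20.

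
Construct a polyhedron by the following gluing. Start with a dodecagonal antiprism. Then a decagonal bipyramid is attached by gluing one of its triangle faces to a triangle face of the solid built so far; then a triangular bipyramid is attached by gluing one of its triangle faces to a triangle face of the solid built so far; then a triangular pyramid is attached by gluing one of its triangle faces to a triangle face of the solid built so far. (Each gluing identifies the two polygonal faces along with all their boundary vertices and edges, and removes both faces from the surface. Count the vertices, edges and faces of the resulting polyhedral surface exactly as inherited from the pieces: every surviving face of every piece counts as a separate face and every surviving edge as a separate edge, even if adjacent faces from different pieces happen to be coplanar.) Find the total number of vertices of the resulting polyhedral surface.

36

A dodecagonal antiprism: V=24, E=48, F=26.
Attach a decagonal bipyramid (V=12, E=30, F=20) along a 3-gon: merge 3 vertices and 3 edges, delete both glued faces → V=33, E=75, F=44.
Attach a triangular bipyramid (V=5, E=9, F=6) along a 3-gon: merge 3 vertices and 3 edges, delete both glued faces → V=35, E=81, F=48.
Attach a triangular pyramid (V=4, E=6, F=4) along a 3-gon: merge 3 vertices and 3 edges, delete both glued faces → V=36, E=84, F=50.
Check: V − E + F = 36 − 84 + 50 = 2.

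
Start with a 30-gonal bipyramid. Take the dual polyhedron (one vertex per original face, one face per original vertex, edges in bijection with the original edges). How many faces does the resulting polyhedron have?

32

The base solid has V = 32, E = 90, F = 60.
The dual swaps V and F and preserves E: V′ = F = 60, E′ = E = 90, F′ = V = 32.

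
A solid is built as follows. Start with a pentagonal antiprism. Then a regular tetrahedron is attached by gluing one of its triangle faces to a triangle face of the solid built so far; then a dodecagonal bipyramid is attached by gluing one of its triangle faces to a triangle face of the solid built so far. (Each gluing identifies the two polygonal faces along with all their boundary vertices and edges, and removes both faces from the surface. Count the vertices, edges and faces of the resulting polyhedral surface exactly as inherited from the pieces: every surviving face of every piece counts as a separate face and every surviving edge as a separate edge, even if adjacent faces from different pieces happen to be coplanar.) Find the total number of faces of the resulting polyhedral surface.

A pentagonal antiprism: V=10, E=20, F=12.
Attach a regular tetrahedron (V=4, E=6, F=4) along a 3-gon: merge 3 vertices and 3 edges, delete both glued faces → V=11, E=23, F=14.
Attach a dodecagonal bipyramid (V=14, E=36, F=24) along a 3-gon: merge 3 vertices and 3 edges, delete both glued faces → V=22, E=56, F=36.
Check: V − E + F = 22 − 56 + 36 = 2.

36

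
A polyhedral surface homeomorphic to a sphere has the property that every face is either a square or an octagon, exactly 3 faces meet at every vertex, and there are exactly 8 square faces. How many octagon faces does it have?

Let x be the number of octagons; then F = 8 + x.
Edge–face incidences: 2E = 4·8 + 8·x = 32 + 8x.
Every vertex has degree 3, so 3V = 2E.
Euler: V − E + F = 2 ⇒ (2E)/3 − E + (8 + x) = 2.
Multiply by 6: 2·(2E) − 3·(2E) + 6·(8 + x) = 12, i.e. 48 + 6x − (32 + 8x) = 12.
Collecting terms: −2x + 16 = 12, so −2x = −4, so x = 2.
Then 2E = 32 + 8·2 = 48, so E = 24, V = 2E/3 = 16, F = 8 + 2 = 10.

2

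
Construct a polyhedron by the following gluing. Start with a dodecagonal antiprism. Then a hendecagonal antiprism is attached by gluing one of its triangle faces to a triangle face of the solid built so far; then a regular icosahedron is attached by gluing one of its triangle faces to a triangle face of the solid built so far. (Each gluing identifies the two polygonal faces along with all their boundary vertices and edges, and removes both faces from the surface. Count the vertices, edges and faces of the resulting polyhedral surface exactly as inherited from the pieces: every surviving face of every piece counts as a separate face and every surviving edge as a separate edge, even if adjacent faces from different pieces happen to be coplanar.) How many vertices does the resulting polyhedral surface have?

52

A dodecagonal antiprism: V=24, E=48, F=26.
Attach a hendecagonal antiprism (V=22, E=44, F=24) along a 3-gon: merge 3 vertices and 3 edges, delete both glued faces → V=43, E=89, F=48.
Attach a regular icosahedron (V=12, E=30, F=20) along a 3-gon: merge 3 vertices and 3 edges, delete both glued faces → V=52, E=116, F=66.
Check: V − E + F = 52 − 116 + 66 = 2.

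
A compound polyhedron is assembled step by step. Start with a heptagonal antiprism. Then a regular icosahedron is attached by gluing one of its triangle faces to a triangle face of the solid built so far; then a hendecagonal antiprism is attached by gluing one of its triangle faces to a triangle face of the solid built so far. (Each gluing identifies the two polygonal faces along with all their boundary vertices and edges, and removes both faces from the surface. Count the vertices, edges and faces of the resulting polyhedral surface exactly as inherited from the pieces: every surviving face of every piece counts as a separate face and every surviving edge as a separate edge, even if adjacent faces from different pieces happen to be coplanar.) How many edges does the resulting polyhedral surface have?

96

A heptagonal antiprism: V=14, E=28, F=16.
Attach a regular icosahedron (V=12, E=30, F=20) along a 3-gon: merge 3 vertices and 3 edges, delete both glued faces → V=23, E=55, F=34.
Attach a hendecagonal antiprism (V=22, E=44, F=24) along a 3-gon: merge 3 vertices and 3 edges, delete both glued faces → V=42, E=96, F=56.
Check: V − E + F = 42 − 96 + 56 = 2.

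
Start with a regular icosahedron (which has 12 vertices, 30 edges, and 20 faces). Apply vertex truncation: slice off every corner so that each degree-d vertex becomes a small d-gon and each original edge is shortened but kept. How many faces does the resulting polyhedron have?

32

Truncation replaces each original edge-end by a new vertex, so V′ = 2E = 60.
Each original edge survives, and each old vertex of degree d contributes d new edges; summing degrees gives Σd = 2E, so E′ = E + 2E = 3E = 90.
Each original face survives and each original vertex becomes one new face: F′ = F + V = 32.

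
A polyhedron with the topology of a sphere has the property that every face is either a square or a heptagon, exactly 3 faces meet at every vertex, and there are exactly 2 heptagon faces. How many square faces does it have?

7

Let x be the number of squares; then F = 2 + x.
Edge–face incidences: 2E = 7·2 + 4·x = 14 + 4x.
Every vertex has degree 3, so 3V = 2E.
Euler: V − E + F = 2 ⇒ (2E)/3 − E + (2 + x) = 2.
Multiply by 6: 2·(2E) − 3·(2E) + 6·(2 + x) = 12, i.e. 12 + 6x − (14 + 4x) = 12.
Collecting terms: 2x − 2 = 12, so 2x = 14, so x = 7.
Then 2E = 14 + 4·7 = 42, so E = 21, V = 2E/3 = 14, F = 2 + 7 = 9.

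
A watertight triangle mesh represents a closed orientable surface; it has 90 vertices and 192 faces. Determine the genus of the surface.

Every face is a triangle, so 2E = 3·192 = 576, giving E = 288.
χ = V − E + F = 90 − 288 + 192 = -6.
For a closed orientable surface χ = 2 − 2g, so g = (2 − (-6))/2 = 4.

4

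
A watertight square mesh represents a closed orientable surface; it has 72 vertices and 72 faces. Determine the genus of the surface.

Every face is a square, so 2E = 4·72 = 288, giving E = 144.
χ = V − E + F = 72 − 144 + 72 = 0.
For a closed orientable surface χ = 2 − 2g, so g = (2 − (0))/2 = 1.

1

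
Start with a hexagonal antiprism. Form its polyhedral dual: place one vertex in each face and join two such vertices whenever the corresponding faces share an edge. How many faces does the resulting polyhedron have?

12

The base solid has V = 12, E = 24, F = 14.
The dual swaps V and F and preserves E: V′ = F = 14, E′ = E = 24, F′ = V = 12.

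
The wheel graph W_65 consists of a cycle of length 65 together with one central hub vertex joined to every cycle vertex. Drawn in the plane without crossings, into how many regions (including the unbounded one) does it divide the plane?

66

W_65 has V = 65 + 1 = 66 vertices and E = 2·65 = 130 edges.
By Euler's formula F = 2 − V + E = 2 − 66 + 130 = 66.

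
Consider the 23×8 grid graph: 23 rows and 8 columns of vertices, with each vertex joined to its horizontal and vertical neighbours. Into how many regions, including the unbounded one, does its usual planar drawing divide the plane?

The grid has V = 23·8 = 184 vertices and E = 23·7 + 8·22 = 337 edges.
F = 2 − V + E = 2 − 184 + 337 = 155.

155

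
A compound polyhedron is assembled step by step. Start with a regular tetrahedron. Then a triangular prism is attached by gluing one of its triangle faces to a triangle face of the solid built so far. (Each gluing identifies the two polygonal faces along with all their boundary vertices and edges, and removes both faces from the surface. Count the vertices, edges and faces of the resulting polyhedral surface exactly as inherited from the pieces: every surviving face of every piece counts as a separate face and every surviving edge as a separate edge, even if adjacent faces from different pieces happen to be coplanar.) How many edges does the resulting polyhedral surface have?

12

A regular tetrahedron: V=4, E=6, F=4.
Attach a triangular prism (V=6, E=9, F=5) along a 3-gon: merge 3 vertices and 3 edges, delete both glued faces → V=7, E=12, F=7.
Check: V − E + F = 7 − 12 + 7 = 2.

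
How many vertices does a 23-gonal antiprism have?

An antiprism on an n-gon has two n-gon caps and 2n triangles: V = 2·23 = 46, E = 4·23 = 92, F = 2·23 + 2 = 48.

46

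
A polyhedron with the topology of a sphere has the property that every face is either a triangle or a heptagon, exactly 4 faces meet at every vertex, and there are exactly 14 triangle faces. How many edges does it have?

28

Let x be the number of heptagons; then F = 14 + x.
Edge–face incidences: 2E = 3·14 + 7·x = 42 + 7x.
Every vertex has degree 4, so 4V = 2E.
Euler: V − E + F = 2 ⇒ (2E)/4 − E + (14 + x) = 2.
Multiply by 8: 2·(2E) − 4·(2E) + 8·(14 + x) = 16, i.e. 112 + 8x − 2·(42 + 7x) = 16.
Collecting terms: −6x + 28 = 16, so −6x = −12, so x = 2.
Then 2E = 42 + 7·2 = 56, so E = 28, V = 2E/4 = 14, F = 14 + 2 = 16.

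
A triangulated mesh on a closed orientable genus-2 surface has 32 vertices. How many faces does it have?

68

χ = 2 − 2·2 = -2, and every face is a triangle so 3F = 2E.
V − E + F = -2 with E = 3F/2 gives 32 − (3/2 − 1)·F = -2, so F = 68 and E = 102.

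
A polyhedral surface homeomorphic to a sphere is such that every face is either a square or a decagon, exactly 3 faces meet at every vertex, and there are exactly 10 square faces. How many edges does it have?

Let x be the number of decagons; then F = 10 + x.
Edge–face incidences: 2E = 4·10 + 10·x = 40 + 10x.
Every vertex has degree 3, so 3V = 2E.
Euler: V − E + F = 2 ⇒ (2E)/3 − E + (10 + x) = 2.
Multiply by 6: 2·(2E) − 3·(2E) + 6·(10 + x) = 12, i.e. 60 + 6x − (40 + 10x) = 12.
Collecting terms: −4x + 20 = 12, so −4x = −8, so x = 2.
Then 2E = 40 + 10·2 = 60, so E = 30, V = 2E/3 = 20, F = 10 + 2 = 12.

30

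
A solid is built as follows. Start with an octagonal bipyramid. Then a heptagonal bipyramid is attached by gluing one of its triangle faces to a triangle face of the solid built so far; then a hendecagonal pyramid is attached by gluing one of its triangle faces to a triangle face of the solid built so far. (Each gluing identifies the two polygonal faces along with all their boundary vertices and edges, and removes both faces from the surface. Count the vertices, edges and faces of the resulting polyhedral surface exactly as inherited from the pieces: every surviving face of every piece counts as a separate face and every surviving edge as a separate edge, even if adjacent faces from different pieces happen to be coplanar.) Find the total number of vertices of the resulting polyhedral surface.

An octagonal bipyramid: V=10, E=24, F=16.
Attach a heptagonal bipyramid (V=9, E=21, F=14) along a 3-gon: merge 3 vertices and 3 edges, delete both glued faces → V=16, E=42, F=28.
Attach a hendecagonal pyramid (V=12, E=22, F=12) along a 3-gon: merge 3 vertices and 3 edges, delete both glued faces → V=25, E=61, F=38.
Check: V − E + F = 25 − 61 + 38 = 2.

25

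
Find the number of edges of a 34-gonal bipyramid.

A bipyramid over an n-gon has 2n triangular faces and n + 2 vertices: V = 34 + 2 = 36, E = 3·34 = 102, F = 2·34 = 68.

102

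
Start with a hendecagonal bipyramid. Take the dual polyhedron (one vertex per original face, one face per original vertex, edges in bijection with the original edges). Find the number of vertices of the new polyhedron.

22

The base solid has V = 13, E = 33, F = 22.
The dual swaps V and F and preserves E: V′ = F = 22, E′ = E = 33, F′ = V = 13.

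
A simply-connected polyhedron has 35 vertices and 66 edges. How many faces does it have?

Here V − E + F = 2.
F = 2 − V + E = 2 − 35 + 66 = 33.

33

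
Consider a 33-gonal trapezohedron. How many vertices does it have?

68

The n-trapezohedron (dual of the n-antiprism) has V = 2·33 + 2 = 68, E = 4·33 = 132, F = 2·33 = 66.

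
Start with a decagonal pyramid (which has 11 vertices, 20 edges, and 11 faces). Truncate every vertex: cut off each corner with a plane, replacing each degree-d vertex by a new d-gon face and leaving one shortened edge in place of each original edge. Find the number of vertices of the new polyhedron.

Truncation replaces each original edge-end by a new vertex, so V′ = 2E = 40.
Each original edge survives, and each old vertex of degree d contributes d new edges; summing degrees gives Σd = 2E, so E′ = E + 2E = 3E = 60.
Each original face survives and each original vertex becomes one new face: F′ = F + V = 22.

40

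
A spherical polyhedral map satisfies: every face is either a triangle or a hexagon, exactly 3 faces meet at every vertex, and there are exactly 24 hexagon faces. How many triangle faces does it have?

Let x be the number of triangles; then F = 24 + x.
Edge–face incidences: 2E = 6·24 + 3·x = 144 + 3x.
Every vertex has degree 3, so 3V = 2E.
Euler: V − E + F = 2 ⇒ (2E)/3 − E + (24 + x) = 2.
Multiply by 6: 2·(2E) − 3·(2E) + 6·(24 + x) = 12, i.e. 144 + 6x − (144 + 3x) = 12.
Collecting terms: 3x = 12, so x = 4.
Then 2E = 144 + 3·4 = 156, so E = 78, V = 2E/3 = 52, F = 24 + 4 = 28.

4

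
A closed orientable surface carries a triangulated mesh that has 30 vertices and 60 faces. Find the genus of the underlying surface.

Every face is a triangle, so 2E = 3·60 = 180, giving E = 90.
χ = V − E + F = 30 − 90 + 60 = 0.
For a closed orientable surface χ = 2 − 2g, so g = (2 − (0))/2 = 1.

1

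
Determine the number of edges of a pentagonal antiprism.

An antiprism on an n-gon has two n-gon caps and 2n triangles: V = 2·5 = 10, E = 4·5 = 20, F = 2·5 + 2 = 12.

20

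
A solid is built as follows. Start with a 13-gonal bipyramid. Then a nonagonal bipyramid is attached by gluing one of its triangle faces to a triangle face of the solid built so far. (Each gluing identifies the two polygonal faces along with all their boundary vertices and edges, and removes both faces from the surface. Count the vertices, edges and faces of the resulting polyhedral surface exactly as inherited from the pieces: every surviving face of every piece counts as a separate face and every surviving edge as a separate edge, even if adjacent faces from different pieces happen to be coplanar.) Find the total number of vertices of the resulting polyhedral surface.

A 13-gonal bipyramid: V=15, E=39, F=26.
Attach a nonagonal bipyramid (V=11, E=27, F=18) along a 3-gon: merge 3 vertices and 3 edges, delete both glued faces → V=23, E=63, F=42.
Check: V − E + F = 23 − 63 + 42 = 2.

23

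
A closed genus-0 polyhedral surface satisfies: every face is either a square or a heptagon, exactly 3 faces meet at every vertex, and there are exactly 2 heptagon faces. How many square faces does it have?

Let x be the number of squares; then F = 2 + x.
Edge–face incidences: 2E = 7·2 + 4·x = 14 + 4x.
Every vertex has degree 3, so 3V = 2E.
Euler: V − E + F = 2 ⇒ (2E)/3 − E + (2 + x) = 2.
Multiply by 6: 2·(2E) − 3·(2E) + 6·(2 + x) = 12, i.e. 12 + 6x − (14 + 4x) = 12.
Collecting terms: 2x − 2 = 12, so 2x = 14, so x = 7.
Then 2E = 14 + 4·7 = 42, so E = 21, V = 2E/3 = 14, F = 2 + 7 = 9.

7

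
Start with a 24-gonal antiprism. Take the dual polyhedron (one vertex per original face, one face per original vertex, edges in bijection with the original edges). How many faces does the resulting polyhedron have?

The base solid has V = 48, E = 96, F = 50.
The dual swaps V and F and preserves E: V′ = F = 50, E′ = E = 96, F′ = V = 48.

48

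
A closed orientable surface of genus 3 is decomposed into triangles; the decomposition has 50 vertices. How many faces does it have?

χ = 2 − 2·3 = -4, and every face is a triangle so 3F = 2E.
V − E + F = -4 with E = 3F/2 gives 50 − (3/2 − 1)·F = -4, so F = 108 and E = 162.

108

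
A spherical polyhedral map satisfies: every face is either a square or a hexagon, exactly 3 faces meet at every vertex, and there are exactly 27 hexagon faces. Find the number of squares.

Let x be the number of squares; then F = 27 + x.
Edge–face incidences: 2E = 6·27 + 4·x = 162 + 4x.
Every vertex has degree 3, so 3V = 2E.
Euler: V − E + F = 2 ⇒ (2E)/3 − E + (27 + x) = 2.
Multiply by 6: 2·(2E) − 3·(2E) + 6·(27 + x) = 12, i.e. 162 + 6x − (162 + 4x) = 12.
Collecting terms: 2x = 12, so x = 6.
Then 2E = 162 + 4·6 = 186, so E = 93, V = 2E/3 = 62, F = 27 + 6 = 33.

6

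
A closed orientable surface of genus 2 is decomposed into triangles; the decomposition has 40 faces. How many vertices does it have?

χ = 2 − 2·2 = -2, and every face is a triangle so 3F = 2E.
E = 3·40/2 = 60. Then V = -2 + E − F = -2 + 60 − 40 = 18.

18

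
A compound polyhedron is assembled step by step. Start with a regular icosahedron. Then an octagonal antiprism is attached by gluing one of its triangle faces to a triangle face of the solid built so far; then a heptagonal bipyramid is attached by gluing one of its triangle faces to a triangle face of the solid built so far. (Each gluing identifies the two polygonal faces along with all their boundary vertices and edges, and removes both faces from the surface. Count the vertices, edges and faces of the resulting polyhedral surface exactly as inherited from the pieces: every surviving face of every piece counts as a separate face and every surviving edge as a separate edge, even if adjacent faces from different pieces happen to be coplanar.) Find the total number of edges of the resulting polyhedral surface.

77

A regular icosahedron: V=12, E=30, F=20.
Attach an octagonal antiprism (V=16, E=32, F=18) along a 3-gon: merge 3 vertices and 3 edges, delete both glued faces → V=25, E=59, F=36.
Attach a heptagonal bipyramid (V=9, E=21, F=14) along a 3-gon: merge 3 vertices and 3 edges, delete both glued faces → V=31, E=77, F=48.
Check: V − E + F = 31 − 77 + 48 = 2.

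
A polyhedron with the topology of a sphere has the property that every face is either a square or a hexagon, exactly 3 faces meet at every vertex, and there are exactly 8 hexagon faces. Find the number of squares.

6

Let x be the number of squares; then F = 8 + x.
Edge–face incidences: 2E = 6·8 + 4·x = 48 + 4x.
Every vertex has degree 3, so 3V = 2E.
Euler: V − E + F = 2 ⇒ (2E)/3 − E + (8 + x) = 2.
Multiply by 6: 2·(2E) − 3·(2E) + 6·(8 + x) = 12, i.e. 48 + 6x − (48 + 4x) = 12.
Collecting terms: 2x = 12, so x = 6.
Then 2E = 48 + 4·6 = 72, so E = 36, V = 2E/3 = 24, F = 8 + 6 = 14.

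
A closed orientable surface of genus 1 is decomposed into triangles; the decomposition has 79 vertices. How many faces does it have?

χ = 2 − 2·1 = 0, and every face is a triangle so 3F = 2E.
V − E + F = 0 with E = 3F/2 gives 79 − (3/2 − 1)·F = 0, so F = 158 and E = 237.

158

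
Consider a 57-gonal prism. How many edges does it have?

A prism on an n-gon has two n-gon bases and n rectangular sides: V = 2·57 = 114, E = 3·57 = 171, F = 57 + 2 = 59.

171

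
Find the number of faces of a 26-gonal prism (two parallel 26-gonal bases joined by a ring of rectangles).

A prism on an n-gon has two n-gon bases and n rectangular sides: V = 2·26 = 52, E = 3·26 = 78, F = 26 + 2 = 28.
Check: V − E + F = 52 − 78 + 28 = 2.

28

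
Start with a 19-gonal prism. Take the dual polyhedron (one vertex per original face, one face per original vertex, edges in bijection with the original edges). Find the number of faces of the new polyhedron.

38

The base solid has V = 38, E = 57, F = 21.
The dual swaps V and F and preserves E: V′ = F = 21, E′ = E = 57, F′ = V = 38.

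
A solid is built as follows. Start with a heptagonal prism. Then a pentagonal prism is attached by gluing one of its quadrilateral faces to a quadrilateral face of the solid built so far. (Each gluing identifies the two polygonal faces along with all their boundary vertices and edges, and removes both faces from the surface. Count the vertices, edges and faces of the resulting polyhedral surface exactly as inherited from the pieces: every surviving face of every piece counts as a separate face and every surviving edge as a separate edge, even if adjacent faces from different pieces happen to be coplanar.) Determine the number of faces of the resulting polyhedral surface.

A heptagonal prism: V=14, E=21, F=9.
Attach a pentagonal prism (V=10, E=15, F=7) along a 4-gon: merge 4 vertices and 4 edges, delete both glued faces → V=20, E=32, F=14.
Check: V − E + F = 20 − 32 + 14 = 2.

14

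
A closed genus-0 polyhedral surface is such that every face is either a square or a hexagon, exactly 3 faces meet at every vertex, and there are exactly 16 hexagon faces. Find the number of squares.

6

Let x be the number of squares; then F = 16 + x.
Edge–face incidences: 2E = 6·16 + 4·x = 96 + 4x.
Every vertex has degree 3, so 3V = 2E.
Euler: V − E + F = 2 ⇒ (2E)/3 − E + (16 + x) = 2.
Multiply by 6: 2·(2E) − 3·(2E) + 6·(16 + x) = 12, i.e. 96 + 6x − (96 + 4x) = 12.
Collecting terms: 2x = 12, so x = 6.
Then 2E = 96 + 4·6 = 120, so E = 60, V = 2E/3 = 40, F = 16 + 6 = 22.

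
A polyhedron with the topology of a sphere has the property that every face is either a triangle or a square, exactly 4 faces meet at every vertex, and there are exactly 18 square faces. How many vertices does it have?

24

Let x be the number of triangles; then F = 18 + x.
Edge–face incidences: 2E = 4·18 + 3·x = 72 + 3x.
Every vertex has degree 4, so 4V = 2E.
Euler: V − E + F = 2 ⇒ (2E)/4 − E + (18 + x) = 2.
Multiply by 8: 2·(2E) − 4·(2E) + 8·(18 + x) = 16, i.e. 144 + 8x − 2·(72 + 3x) = 16.
Collecting terms: 2x = 16, so x = 8.
Then 2E = 72 + 3·8 = 96, so E = 48, V = 2E/4 = 24, F = 18 + 8 = 26.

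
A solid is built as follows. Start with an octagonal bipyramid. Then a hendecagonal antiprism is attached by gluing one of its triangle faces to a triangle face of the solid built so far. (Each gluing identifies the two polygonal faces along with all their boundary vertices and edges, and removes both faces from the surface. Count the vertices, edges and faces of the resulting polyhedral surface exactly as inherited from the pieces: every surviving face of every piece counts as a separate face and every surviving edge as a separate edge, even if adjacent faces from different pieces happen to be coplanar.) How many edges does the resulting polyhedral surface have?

An octagonal bipyramid: V=10, E=24, F=16.
Attach a hendecagonal antiprism (V=22, E=44, F=24) along a 3-gon: merge 3 vertices and 3 edges, delete both glued faces → V=29, E=65, F=38.
Check: V − E + F = 29 − 65 + 38 = 2.

65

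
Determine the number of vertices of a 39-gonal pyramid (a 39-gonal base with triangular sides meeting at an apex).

A pyramid on an n-gon base has one n-gon and n triangles: V = 39 + 1 = 40, E = 2·39 = 78, F = 39 + 1 = 40.
Check: V − E + F = 40 − 78 + 40 = 2.

40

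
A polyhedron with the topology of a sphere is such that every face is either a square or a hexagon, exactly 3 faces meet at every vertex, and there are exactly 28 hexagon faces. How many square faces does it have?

Let x be the number of squares; then F = 28 + x.
Edge–face incidences: 2E = 6·28 + 4·x = 168 + 4x.
Every vertex has degree 3, so 3V = 2E.
Euler: V − E + F = 2 ⇒ (2E)/3 − E + (28 + x) = 2.
Multiply by 6: 2·(2E) − 3·(2E) + 6·(28 + x) = 12, i.e. 168 + 6x − (168 + 4x) = 12.
Collecting terms: 2x = 12, so x = 6.
Then 2E = 168 + 4·6 = 192, so E = 96, V = 2E/3 = 64, F = 28 + 6 = 34.

6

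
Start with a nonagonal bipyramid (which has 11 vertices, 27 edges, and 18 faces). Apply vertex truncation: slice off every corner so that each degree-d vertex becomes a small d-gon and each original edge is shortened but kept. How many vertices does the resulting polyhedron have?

54

Truncation replaces each original edge-end by a new vertex, so V′ = 2E = 54.
Each original edge survives, and each old vertex of degree d contributes d new edges; summing degrees gives Σd = 2E, so E′ = E + 2E = 3E = 81.
Each original face survives and each original vertex becomes one new face: F′ = F + V = 29.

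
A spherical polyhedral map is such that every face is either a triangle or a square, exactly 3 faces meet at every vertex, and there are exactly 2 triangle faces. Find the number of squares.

3

Let x be the number of squares; then F = 2 + x.
Edge–face incidences: 2E = 3·2 + 4·x = 6 + 4x.
Every vertex has degree 3, so 3V = 2E.
Euler: V − E + F = 2 ⇒ (2E)/3 − E + (2 + x) = 2.
Multiply by 6: 2·(2E) − 3·(2E) + 6·(2 + x) = 12, i.e. 12 + 6x − (6 + 4x) = 12.
Collecting terms: 2x + 6 = 12, so 2x = 6, so x = 3.
Then 2E = 6 + 4·3 = 18, so E = 9, V = 2E/3 = 6, F = 2 + 3 = 5.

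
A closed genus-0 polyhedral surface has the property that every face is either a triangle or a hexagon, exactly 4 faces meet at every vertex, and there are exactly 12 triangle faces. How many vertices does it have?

Let x be the number of hexagons; then F = 12 + x.
Edge–face incidences: 2E = 3·12 + 6·x = 36 + 6x.
Every vertex has degree 4, so 4V = 2E.
Euler: V − E + F = 2 ⇒ (2E)/4 − E + (12 + x) = 2.
Multiply by 8: 2·(2E) − 4·(2E) + 8·(12 + x) = 16, i.e. 96 + 8x − 2·(36 + 6x) = 16.
Collecting terms: −4x + 24 = 16, so −4x = −8, so x = 2.
Then 2E = 36 + 6·2 = 48, so E = 24, V = 2E/4 = 12, F = 12 + 2 = 14.

12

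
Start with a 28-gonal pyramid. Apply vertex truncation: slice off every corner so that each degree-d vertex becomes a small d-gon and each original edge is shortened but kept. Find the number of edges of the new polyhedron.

The base solid has V = 29, E = 56, F = 29.
Truncation replaces each original edge-end by a new vertex, so V′ = 2E = 112.
Each original edge survives, and each old vertex of degree d contributes d new edges; summing degrees gives Σd = 2E, so E′ = E + 2E = 3E = 168.
Each original face survives and each original vertex becomes one new face: F′ = F + V = 58.

168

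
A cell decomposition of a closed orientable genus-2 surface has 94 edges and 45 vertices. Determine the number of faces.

For a closed orientable surface of genus 2, χ = 2 − 2·2 = -2.
F = -2 − V + E = -2 − 45 + 94 = 47.

47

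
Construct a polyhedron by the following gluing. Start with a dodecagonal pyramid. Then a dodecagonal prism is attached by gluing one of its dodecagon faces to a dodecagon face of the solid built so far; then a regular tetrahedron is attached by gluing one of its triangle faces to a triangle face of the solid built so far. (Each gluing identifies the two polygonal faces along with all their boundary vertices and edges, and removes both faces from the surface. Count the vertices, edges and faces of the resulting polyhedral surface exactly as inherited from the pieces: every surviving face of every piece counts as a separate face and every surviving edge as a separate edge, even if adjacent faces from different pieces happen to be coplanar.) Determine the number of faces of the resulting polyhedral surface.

27

A dodecagonal pyramid: V=13, E=24, F=13.
Attach a dodecagonal prism (V=24, E=36, F=14) along a 12-gon: merge 12 vertices and 12 edges, delete both glued faces → V=25, E=48, F=25.
Attach a regular tetrahedron (V=4, E=6, F=4) along a 3-gon: merge 3 vertices and 3 edges, delete both glued faces → V=26, E=51, F=27.
Check: V − E + F = 26 − 51 + 27 = 2.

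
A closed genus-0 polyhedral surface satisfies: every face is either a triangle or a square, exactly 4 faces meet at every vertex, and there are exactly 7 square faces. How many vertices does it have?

13

Let x be the number of triangles; then F = 7 + x.
Edge–face incidences: 2E = 4·7 + 3·x = 28 + 3x.
Every vertex has degree 4, so 4V = 2E.
Euler: V − E + F = 2 ⇒ (2E)/4 − E + (7 + x) = 2.
Multiply by 8: 2·(2E) − 4·(2E) + 8·(7 + x) = 16, i.e. 56 + 8x − 2·(28 + 3x) = 16.
Collecting terms: 2x = 16, so x = 8.
Then 2E = 28 + 3·8 = 52, so E = 26, V = 2E/4 = 13, F = 7 + 8 = 15.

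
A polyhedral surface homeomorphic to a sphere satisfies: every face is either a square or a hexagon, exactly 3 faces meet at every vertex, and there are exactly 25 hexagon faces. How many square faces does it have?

Let x be the number of squares; then F = 25 + x.
Edge–face incidences: 2E = 6·25 + 4·x = 150 + 4x.
Every vertex has degree 3, so 3V = 2E.
Euler: V − E + F = 2 ⇒ (2E)/3 − E + (25 + x) = 2.
Multiply by 6: 2·(2E) − 3·(2E) + 6·(25 + x) = 12, i.e. 150 + 6x − (150 + 4x) = 12.
Collecting terms: 2x = 12, so x = 6.
Then 2E = 150 + 4·6 = 174, so E = 87, V = 2E/3 = 58, F = 25 + 6 = 31.

6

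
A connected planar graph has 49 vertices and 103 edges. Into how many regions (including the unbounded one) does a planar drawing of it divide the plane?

56

Euler's formula for a connected plane graph: V − E + F = 2, so F = 2 − 49 + 103 = 56.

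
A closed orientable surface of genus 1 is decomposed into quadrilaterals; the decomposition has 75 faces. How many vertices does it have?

75

χ = 2 − 2·1 = 0, and every face is a square so 4F = 2E.
E = 4·75/2 = 150. Then V = 0 + E − F = 0 + 150 − 75 = 75.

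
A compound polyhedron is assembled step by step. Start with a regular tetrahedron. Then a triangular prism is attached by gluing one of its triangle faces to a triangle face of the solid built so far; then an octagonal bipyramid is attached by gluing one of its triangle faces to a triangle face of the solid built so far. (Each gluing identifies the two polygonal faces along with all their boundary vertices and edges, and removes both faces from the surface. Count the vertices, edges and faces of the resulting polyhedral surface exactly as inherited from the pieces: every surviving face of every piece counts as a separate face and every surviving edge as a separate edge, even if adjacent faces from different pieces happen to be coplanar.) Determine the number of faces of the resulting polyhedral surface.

21

A regular tetrahedron: V=4, E=6, F=4.
Attach a triangular prism (V=6, E=9, F=5) along a 3-gon: merge 3 vertices and 3 edges, delete both glued faces → V=7, E=12, F=7.
Attach an octagonal bipyramid (V=10, E=24, F=16) along a 3-gon: merge 3 vertices and 3 edges, delete both glued faces → V=14, E=33, F=21.
Check: V − E + F = 14 − 33 + 21 = 2.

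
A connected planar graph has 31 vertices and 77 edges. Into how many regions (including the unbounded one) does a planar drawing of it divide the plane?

Euler's formula for a connected plane graph: V − E + F = 2, so F = 2 − 31 + 77 = 48.

48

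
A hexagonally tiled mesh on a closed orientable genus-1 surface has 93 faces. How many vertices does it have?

χ = 2 − 2·1 = 0, and every face is a hexagon so 6F = 2E.
E = 6·93/2 = 279. Then V = 0 + E − F = 0 + 279 − 93 = 186.

186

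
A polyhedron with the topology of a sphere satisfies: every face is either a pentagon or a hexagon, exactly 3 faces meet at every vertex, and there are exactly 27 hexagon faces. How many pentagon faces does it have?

12

Let x be the number of pentagons; then F = 27 + x.
Edge–face incidences: 2E = 6·27 + 5·x = 162 + 5x.
Every vertex has degree 3, so 3V = 2E.
Euler: V − E + F = 2 ⇒ (2E)/3 − E + (27 + x) = 2.
Multiply by 6: 2·(2E) − 3·(2E) + 6·(27 + x) = 12, i.e. 162 + 6x − (162 + 5x) = 12.
Collecting terms: x = 12.
Then 2E = 162 + 5·12 = 222, so E = 111, V = 2E/3 = 74, F = 27 + 12 = 39.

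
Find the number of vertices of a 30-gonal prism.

A prism on an n-gon has two n-gon bases and n rectangular sides: V = 2·30 = 60, E = 3·30 = 90, F = 30 + 2 = 32.

60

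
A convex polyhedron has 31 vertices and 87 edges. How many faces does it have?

58

Here V − E + F = 2.
F = 2 − V + E = 2 − 31 + 87 = 58.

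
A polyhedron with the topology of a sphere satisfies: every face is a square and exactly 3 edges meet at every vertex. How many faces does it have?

Each face has 4 edges and each edge borders two faces, so 2E = 4F.
Each vertex has degree 3, so 3V = 2E and hence V = 4F/3.
Euler: V − E + F = 2 ⇒ (4F/3) − (4F/2) + F = 2.
Multiply by 6: (8 − 12 + 6)F = 12, i.e. 2F = 12.
So F = 6, E = 4·6/2 = 12, V = 4·6/3 = 8.

6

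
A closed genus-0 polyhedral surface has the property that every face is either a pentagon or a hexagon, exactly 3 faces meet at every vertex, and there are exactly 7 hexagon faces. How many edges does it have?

51

Let x be the number of pentagons; then F = 7 + x.
Edge–face incidences: 2E = 6·7 + 5·x = 42 + 5x.
Every vertex has degree 3, so 3V = 2E.
Euler: V − E + F = 2 ⇒ (2E)/3 − E + (7 + x) = 2.
Multiply by 6: 2·(2E) − 3·(2E) + 6·(7 + x) = 12, i.e. 42 + 6x − (42 + 5x) = 12.
Collecting terms: x = 12.
Then 2E = 42 + 5·12 = 102, so E = 51, V = 2E/3 = 34, F = 7 + 12 = 19.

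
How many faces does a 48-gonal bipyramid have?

96

A bipyramid over an n-gon has 2n triangular faces and n + 2 vertices: V = 48 + 2 = 50, E = 3·48 = 144, F = 2·48 = 96.
Check: V − E + F = 50 − 144 + 96 = 2.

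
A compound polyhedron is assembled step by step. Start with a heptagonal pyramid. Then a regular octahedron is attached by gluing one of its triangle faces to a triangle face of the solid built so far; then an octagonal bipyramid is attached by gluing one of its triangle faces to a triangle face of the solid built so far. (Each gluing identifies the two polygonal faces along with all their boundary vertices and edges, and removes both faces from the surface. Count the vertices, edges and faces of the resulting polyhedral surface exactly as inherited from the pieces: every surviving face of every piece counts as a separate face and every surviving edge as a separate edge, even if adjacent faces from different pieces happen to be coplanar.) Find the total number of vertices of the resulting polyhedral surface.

18

A heptagonal pyramid: V=8, E=14, F=8.
Attach a regular octahedron (V=6, E=12, F=8) along a 3-gon: merge 3 vertices and 3 edges, delete both glued faces → V=11, E=23, F=14.
Attach an octagonal bipyramid (V=10, E=24, F=16) along a 3-gon: merge 3 vertices and 3 edges, delete both glued faces → V=18, E=44, F=28.
Check: V − E + F = 18 − 44 + 28 = 2.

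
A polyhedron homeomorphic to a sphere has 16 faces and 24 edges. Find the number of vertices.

Here V − E + F = 2.
V = 2 + E − F = 2 + 24 − 16 = 10.

10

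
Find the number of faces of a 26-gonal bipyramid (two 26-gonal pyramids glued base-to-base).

A bipyramid over an n-gon has 2n triangular faces and n + 2 vertices: V = 26 + 2 = 28, E = 3·26 = 78, F = 2·26 = 52.

52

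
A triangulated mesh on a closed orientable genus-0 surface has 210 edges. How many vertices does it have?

72

χ = 2 − 2·0 = 2, and every face is a triangle so 3F = 2E.
F = 2E/3 = 140. Then V = 2 + E − F = 2 + 210 − 140 = 72.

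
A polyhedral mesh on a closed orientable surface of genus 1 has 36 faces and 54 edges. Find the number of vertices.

18

For a closed orientable surface of genus 1, χ = 2 − 2·1 = 0.
V = 0 + E − F = 0 + 54 − 36 = 18.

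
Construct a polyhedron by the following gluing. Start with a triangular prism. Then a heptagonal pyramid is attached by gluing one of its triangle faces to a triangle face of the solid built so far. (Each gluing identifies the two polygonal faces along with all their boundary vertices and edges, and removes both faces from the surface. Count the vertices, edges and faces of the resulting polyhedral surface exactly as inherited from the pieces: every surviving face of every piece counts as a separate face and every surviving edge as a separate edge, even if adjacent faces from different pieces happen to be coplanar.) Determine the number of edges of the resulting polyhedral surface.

A triangular prism: V=6, E=9, F=5.
Attach a heptagonal pyramid (V=8, E=14, F=8) along a 3-gon: merge 3 vertices and 3 edges, delete both glued faces → V=11, E=20, F=11.
Check: V − E + F = 11 − 20 + 11 = 2.

20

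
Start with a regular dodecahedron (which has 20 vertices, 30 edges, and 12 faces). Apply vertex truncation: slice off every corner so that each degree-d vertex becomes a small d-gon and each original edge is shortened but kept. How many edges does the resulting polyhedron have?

90

Truncation replaces each original edge-end by a new vertex, so V′ = 2E = 60.
Each original edge survives, and each old vertex of degree d contributes d new edges; summing degrees gives Σd = 2E, so E′ = E + 2E = 3E = 90.
Each original face survives and each original vertex becomes one new face: F′ = F + V = 32.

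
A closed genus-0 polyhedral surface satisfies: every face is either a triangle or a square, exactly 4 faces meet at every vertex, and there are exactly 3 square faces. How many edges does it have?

Let x be the number of triangles; then F = 3 + x.
Edge–face incidences: 2E = 4·3 + 3·x = 12 + 3x.
Every vertex has degree 4, so 4V = 2E.
Euler: V − E + F = 2 ⇒ (2E)/4 − E + (3 + x) = 2.
Multiply by 8: 2·(2E) − 4·(2E) + 8·(3 + x) = 16, i.e. 24 + 8x − 2·(12 + 3x) = 16.
Collecting terms: 2x = 16, so x = 8.
Then 2E = 12 + 3·8 = 36, so E = 18, V = 2E/4 = 9, F = 3 + 8 = 11.

18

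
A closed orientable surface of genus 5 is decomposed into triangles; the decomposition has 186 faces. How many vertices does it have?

χ = 2 − 2·5 = -8, and every face is a triangle so 3F = 2E.
E = 3·186/2 = 279. Then V = -8 + E − F = -8 + 279 − 186 = 85.

85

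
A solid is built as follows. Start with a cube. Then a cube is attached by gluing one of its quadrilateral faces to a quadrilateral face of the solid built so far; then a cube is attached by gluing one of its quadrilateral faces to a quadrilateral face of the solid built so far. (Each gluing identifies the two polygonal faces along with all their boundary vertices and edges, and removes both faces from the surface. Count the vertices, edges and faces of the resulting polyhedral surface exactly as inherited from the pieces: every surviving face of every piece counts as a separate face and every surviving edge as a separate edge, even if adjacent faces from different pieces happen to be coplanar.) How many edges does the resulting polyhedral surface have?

28

A cube: V=8, E=12, F=6.
Attach a cube (V=8, E=12, F=6) along a 4-gon: merge 4 vertices and 4 edges, delete both glued faces → V=12, E=20, F=10.
Attach a cube (V=8, E=12, F=6) along a 4-gon: merge 4 vertices and 4 edges, delete both glued faces → V=16, E=28, F=14.
Check: V − E + F = 16 − 28 + 14 = 2.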